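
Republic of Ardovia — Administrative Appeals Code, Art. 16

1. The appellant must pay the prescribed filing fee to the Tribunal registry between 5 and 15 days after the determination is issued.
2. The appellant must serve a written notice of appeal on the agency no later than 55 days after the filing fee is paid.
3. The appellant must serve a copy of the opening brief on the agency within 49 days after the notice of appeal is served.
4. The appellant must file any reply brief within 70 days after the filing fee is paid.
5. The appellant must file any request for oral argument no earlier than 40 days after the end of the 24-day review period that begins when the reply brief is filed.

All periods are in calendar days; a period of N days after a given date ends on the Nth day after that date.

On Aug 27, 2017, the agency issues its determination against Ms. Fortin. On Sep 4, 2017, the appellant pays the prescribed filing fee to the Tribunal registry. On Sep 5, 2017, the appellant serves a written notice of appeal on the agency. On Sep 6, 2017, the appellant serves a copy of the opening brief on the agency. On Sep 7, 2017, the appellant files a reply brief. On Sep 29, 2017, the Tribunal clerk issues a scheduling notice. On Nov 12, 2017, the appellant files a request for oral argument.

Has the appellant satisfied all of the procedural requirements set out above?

Step 1: the window is 5–15 days after Aug 27, 2017 (when the determination is issued), so Sep 1, 2017 through Sep 11, 2017; done Sep 4, 2017, which is between those dates.
Step 2: 55 days after Sep 4, 2017 (when the filing fee is paid) is Oct 29, 2017; completed Sep 5, 2017, before the deadline.
Step 3: 49 days after Sep 5, 2017 (when the notice of appeal is served) is Oct 24, 2017; completed Sep 6, 2017, before the deadline.
Step 4: 70 days after Sep 4, 2017 (when the filing fee is paid) is Nov 13, 2017; Sep 7, 2017 is within that limit.
Step 5: the earliest permitted date is 40 days after Oct 1, 2017 (end of the 24-day review period, which began when the reply brief is filed on Sep 7, 2017), i.e. Nov 10, 2017; done Nov 12, 2017 — permitted.

Yes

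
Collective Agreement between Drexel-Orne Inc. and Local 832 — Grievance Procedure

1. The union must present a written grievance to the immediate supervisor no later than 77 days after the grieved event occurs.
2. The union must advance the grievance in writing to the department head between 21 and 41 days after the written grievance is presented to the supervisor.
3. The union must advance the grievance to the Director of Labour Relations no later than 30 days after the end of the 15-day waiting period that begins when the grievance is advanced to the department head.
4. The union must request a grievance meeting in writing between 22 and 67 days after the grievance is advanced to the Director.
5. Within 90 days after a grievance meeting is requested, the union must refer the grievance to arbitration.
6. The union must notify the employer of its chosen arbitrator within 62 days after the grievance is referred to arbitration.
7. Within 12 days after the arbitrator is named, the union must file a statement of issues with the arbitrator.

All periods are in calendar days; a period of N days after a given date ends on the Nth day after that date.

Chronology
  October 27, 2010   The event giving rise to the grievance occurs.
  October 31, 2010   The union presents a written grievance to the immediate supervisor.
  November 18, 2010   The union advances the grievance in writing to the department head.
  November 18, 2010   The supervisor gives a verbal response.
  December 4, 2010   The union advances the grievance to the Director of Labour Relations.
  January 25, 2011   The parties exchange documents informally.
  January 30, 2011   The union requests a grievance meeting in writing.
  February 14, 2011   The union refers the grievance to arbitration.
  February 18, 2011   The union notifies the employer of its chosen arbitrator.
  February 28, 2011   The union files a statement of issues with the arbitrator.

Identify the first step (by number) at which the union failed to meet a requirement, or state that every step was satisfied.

Step 2

(1) due by October 27, 2010 + 77 days = January 12, 2011; done October 31, 2010 — timely.
(2) the permitted window runs from October 31, 2010 + 21 = November 21, 2010 to October 31, 2010 + 41 = December 11, 2010; done November 18, 2010 — 3 days before the window opened.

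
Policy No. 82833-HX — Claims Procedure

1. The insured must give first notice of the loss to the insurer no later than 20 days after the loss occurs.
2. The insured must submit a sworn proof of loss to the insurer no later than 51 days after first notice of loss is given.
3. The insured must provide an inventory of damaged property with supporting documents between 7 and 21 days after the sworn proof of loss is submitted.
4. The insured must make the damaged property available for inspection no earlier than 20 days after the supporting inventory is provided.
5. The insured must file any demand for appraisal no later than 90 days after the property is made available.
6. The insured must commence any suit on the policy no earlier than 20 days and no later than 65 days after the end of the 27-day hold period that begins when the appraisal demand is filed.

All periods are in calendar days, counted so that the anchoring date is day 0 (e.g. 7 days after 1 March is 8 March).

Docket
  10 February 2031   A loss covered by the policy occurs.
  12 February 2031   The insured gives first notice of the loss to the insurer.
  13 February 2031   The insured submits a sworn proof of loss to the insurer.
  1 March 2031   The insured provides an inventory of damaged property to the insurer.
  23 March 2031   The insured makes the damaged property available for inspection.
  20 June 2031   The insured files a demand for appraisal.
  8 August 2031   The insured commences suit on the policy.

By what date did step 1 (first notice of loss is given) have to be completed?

2 March 2031

Step 1 runs from 10 February 2031, when the loss occurs. 20 days after 10 February 2031 is 2 March 2031.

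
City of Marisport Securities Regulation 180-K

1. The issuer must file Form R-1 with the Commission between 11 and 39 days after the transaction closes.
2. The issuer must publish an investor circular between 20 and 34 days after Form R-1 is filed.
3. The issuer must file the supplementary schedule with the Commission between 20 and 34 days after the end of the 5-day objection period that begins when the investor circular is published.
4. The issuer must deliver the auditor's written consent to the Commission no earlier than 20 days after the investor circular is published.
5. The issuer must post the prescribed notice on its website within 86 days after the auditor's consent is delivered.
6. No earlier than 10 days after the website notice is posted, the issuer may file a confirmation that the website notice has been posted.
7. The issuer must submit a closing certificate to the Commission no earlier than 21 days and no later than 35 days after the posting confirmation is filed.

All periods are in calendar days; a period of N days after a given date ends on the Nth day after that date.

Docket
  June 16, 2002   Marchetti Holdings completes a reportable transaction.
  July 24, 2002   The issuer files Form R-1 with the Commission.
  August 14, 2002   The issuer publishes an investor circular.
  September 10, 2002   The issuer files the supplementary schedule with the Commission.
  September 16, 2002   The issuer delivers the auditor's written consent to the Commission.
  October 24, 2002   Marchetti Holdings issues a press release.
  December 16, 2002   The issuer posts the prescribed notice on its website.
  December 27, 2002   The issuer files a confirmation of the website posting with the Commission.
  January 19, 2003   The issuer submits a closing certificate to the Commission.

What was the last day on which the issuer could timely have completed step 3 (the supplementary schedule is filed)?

September 22, 2002

The investor circular is published on August 14, 2002; the 5-day objection period therefore ends August 19, 2002, and step 3 runs from that date. The window is 20–34 days after August 19, 2002; it closes on September 22, 2002.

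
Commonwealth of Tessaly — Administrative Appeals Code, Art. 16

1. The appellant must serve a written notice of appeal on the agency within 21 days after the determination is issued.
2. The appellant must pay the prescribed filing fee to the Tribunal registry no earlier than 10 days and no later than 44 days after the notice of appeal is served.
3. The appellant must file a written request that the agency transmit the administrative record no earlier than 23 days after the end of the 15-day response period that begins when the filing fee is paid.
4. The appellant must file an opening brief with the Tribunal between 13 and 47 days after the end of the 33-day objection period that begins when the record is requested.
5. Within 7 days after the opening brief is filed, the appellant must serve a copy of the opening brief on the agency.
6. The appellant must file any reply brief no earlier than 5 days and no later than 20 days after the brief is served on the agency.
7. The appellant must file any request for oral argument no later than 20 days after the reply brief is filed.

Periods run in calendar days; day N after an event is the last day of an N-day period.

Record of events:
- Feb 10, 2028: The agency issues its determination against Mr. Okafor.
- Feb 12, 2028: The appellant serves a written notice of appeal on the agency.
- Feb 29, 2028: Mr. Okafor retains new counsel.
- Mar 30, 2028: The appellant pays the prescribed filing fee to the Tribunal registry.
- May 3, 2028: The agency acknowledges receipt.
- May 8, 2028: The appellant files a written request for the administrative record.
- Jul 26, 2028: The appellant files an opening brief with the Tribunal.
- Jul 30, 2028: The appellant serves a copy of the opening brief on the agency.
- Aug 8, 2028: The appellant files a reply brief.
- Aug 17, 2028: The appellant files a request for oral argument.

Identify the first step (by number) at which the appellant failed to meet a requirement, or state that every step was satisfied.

Step 2

(1) due by Feb 10, 2028 + 21 days = Mar 2, 2028; completed Feb 12, 2028, before the deadline.
(2) the permitted window runs from Feb 12, 2028 + 10 = Feb 22, 2028 to Feb 12, 2028 + 44 = Mar 27, 2028; Mar 30, 2028 is 3 days past the end of the window.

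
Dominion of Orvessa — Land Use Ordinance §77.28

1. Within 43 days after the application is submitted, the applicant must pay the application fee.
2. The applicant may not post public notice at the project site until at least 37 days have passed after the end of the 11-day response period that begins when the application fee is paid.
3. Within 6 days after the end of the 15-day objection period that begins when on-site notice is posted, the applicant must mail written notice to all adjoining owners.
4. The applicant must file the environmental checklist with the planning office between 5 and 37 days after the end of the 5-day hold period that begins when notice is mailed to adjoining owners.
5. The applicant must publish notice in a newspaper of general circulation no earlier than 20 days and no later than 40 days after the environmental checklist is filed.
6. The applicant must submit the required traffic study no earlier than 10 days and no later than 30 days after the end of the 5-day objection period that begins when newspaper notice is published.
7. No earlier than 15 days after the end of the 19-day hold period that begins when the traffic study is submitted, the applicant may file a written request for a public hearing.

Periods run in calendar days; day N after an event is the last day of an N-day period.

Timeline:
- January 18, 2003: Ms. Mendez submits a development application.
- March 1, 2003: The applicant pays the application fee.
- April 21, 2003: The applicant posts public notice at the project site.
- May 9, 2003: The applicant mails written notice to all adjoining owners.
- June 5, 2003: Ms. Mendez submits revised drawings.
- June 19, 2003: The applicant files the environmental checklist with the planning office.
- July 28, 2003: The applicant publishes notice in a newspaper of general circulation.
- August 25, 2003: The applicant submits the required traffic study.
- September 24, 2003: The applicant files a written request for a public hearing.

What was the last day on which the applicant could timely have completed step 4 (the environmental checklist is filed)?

June 20, 2003

Notice is mailed to adjoining owners on May 9, 2003; the 5-day hold period therefore ends May 14, 2003, and step 4 runs from that date. The window is 5–37 days after May 14, 2003; it closes on June 20, 2003.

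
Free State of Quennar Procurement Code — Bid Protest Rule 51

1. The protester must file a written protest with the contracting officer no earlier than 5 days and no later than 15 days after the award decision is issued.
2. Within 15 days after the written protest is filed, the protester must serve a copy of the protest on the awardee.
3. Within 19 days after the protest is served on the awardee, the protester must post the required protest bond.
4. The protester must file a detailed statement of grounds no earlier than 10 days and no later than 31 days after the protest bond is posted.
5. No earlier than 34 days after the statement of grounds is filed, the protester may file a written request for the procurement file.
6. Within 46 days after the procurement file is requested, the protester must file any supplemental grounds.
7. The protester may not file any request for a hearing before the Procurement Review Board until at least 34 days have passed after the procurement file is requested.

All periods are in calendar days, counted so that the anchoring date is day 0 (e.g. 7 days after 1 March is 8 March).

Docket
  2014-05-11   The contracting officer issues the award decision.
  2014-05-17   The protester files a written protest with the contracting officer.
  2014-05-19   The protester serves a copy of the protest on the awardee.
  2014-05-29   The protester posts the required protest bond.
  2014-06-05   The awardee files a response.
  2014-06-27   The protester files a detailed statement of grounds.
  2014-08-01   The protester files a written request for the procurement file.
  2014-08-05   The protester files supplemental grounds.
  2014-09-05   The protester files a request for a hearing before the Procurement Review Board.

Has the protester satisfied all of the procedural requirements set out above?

Step 1 — 5 and 15 days from 2014-05-11 (when the award decision is issued) are 2014-05-16 and 2014-05-26 respectively; 2014-05-17 falls inside that range.
Step 2 — counting 15 days from 2014-05-17 (when the written protest is filed) gives a deadline of 2014-06-01; 2014-05-19 is within that limit.
Step 3 — counting 19 days from 2014-05-19 (when the protest is served on the awardee) gives a deadline of 2014-06-07; completed 2014-05-29, before the deadline.
Step 4 — 10 and 31 days from 2014-05-29 (when the protest bond is posted) are 2014-06-08 and 2014-06-29 respectively; done 2014-06-27 — within the window.
Step 5 — must wait 34 days from 2014-06-27 (when the statement of grounds is filed), so not before 2014-07-31; done 2014-08-01 — permitted.
Step 6 — counting 46 days from 2014-08-01 (when the procurement file is requested) gives a deadline of 2014-09-16; completed 2014-08-05, before the deadline.
Step 7 — must wait 34 days from 2014-08-01 (when the procurement file is requested), so not before 2014-09-04; 2014-09-05 is on or after that date.

Yes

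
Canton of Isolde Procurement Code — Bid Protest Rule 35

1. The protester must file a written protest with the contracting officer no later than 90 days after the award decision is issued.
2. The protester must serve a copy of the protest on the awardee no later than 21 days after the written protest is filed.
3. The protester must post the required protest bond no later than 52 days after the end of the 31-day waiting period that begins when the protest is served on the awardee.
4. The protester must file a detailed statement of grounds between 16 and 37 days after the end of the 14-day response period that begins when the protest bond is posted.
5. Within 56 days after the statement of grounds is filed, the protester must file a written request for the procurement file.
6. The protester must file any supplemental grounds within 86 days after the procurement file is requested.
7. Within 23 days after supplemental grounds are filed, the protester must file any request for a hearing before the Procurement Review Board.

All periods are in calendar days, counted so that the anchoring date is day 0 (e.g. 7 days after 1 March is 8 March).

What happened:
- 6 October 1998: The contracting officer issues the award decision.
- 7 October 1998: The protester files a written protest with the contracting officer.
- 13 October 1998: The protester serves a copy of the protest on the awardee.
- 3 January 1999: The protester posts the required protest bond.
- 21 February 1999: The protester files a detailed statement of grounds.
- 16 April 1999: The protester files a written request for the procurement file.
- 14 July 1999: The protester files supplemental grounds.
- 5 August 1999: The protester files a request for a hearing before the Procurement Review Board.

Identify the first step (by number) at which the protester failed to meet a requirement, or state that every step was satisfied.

Step 6

Step 1 — counting 90 days from 6 October 1998 (when the award decision is issued) gives a deadline of 4 January 1999; done 7 October 1998 — timely.
Step 2 — counting 21 days from 7 October 1998 (when the written protest is filed) gives a deadline of 28 October 1998; done 13 October 1998 — timely.
Step 3 — counting 52 days from 13 November 1998 (end of the 31-day waiting period, which began when the protest is served on the awardee on 13 October 1998) gives a deadline of 4 January 1999; 3 January 1999 is within that limit.
Step 4 — 16 and 37 days from 17 January 1999 (end of the 14-day response period, which began when the protest bond is posted on 3 January 1999) are 2 February 1999 and 23 February 1999 respectively; done 21 February 1999, which is between those dates.
Step 5 — counting 56 days from 21 February 1999 (when the statement of grounds is filed) gives a deadline of 18 April 1999; 16 April 1999 is within that limit.
Step 6 — counting 86 days from 16 April 1999 (when the procurement file is requested) gives a deadline of 11 July 1999; done 14 July 1999 — 3 days late.
The procedure was therefore not followed at step 6.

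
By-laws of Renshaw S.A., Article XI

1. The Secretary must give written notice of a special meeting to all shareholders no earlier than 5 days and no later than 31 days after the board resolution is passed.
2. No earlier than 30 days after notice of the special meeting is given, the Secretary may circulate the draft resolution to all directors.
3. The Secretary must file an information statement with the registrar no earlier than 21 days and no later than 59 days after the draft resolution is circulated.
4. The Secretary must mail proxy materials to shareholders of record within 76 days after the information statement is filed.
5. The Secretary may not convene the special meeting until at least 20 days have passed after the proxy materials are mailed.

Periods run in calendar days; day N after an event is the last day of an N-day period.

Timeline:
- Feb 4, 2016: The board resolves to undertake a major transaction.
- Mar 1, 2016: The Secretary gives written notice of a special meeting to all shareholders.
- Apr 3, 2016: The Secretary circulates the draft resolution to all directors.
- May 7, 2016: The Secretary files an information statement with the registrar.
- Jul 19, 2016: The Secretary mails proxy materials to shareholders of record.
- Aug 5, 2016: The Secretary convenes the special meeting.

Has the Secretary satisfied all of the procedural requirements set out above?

Step 1 — 5 and 31 days from Feb 4, 2016 (when the board resolution is passed) are Feb 9, 2016 and Mar 6, 2016 respectively; done Mar 1, 2016, which is between those dates.
Step 2 — must wait 30 days from Mar 1, 2016 (when notice of the special meeting is given), so not before Mar 31, 2016; Apr 3, 2016 is on or after that date.
Step 3 — 21 and 59 days from Apr 3, 2016 (when the draft resolution is circulated) are Apr 24, 2016 and Jun 1, 2016 respectively; May 7, 2016 falls inside that range.
Step 4 — counting 76 days from May 7, 2016 (when the information statement is filed) gives a deadline of Jul 22, 2016; done Jul 19, 2016 — timely.
Step 5 — must wait 20 days from Jul 19, 2016 (when the proxy materials are mailed), so not before Aug 8, 2016; done Aug 5, 2016 — 3 days too early.

No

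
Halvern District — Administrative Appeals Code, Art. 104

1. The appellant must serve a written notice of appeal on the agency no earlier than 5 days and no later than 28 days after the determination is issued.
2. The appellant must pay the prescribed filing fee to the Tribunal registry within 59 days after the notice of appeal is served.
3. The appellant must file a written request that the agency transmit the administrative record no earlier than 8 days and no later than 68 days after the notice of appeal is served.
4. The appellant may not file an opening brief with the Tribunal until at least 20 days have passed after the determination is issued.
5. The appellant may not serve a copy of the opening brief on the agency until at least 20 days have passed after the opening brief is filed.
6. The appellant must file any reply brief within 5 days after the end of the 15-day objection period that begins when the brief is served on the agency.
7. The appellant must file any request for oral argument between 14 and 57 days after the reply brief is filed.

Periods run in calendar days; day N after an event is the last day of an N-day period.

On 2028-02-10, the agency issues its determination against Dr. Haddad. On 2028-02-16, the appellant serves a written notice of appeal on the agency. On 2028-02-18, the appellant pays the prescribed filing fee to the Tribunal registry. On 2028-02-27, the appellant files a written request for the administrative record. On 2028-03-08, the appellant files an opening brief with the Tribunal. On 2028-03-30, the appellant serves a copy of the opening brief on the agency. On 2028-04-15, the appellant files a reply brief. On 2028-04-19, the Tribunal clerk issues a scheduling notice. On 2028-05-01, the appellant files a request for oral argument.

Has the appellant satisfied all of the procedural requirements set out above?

Yes

Step 1 — 5 and 28 days from 2028-02-10 (when the determination is issued) are 2028-02-15 and 2028-03-09 respectively; 2028-02-16 falls inside that range.
Step 2 — counting 59 days from 2028-02-16 (when the notice of appeal is served) gives a deadline of 2028-04-15; 2028-02-18 is within that limit.
Step 3 — 8 and 68 days from 2028-02-16 (when the notice of appeal is served) are 2028-02-24 and 2028-04-24 respectively; 2028-02-27 falls inside that range.
Step 4 — must wait 20 days from 2028-02-10 (when the determination is issued), so not before 2028-03-01; done 2028-03-08 — permitted.
Step 5 — must wait 20 days from 2028-03-08 (when the opening brief is filed), so not before 2028-03-28; 2028-03-30 is on or after that date.
Step 6 — counting 5 days from 2028-04-14 (end of the 15-day objection period, which began when the brief is served on the agency on 2028-03-30) gives a deadline of 2028-04-19; completed 2028-04-15, before the deadline.
Step 7 — 14 and 57 days from 2028-04-15 (when the reply brief is filed) are 2028-04-29 and 2028-06-11 respectively; 2028-05-01 falls inside that range.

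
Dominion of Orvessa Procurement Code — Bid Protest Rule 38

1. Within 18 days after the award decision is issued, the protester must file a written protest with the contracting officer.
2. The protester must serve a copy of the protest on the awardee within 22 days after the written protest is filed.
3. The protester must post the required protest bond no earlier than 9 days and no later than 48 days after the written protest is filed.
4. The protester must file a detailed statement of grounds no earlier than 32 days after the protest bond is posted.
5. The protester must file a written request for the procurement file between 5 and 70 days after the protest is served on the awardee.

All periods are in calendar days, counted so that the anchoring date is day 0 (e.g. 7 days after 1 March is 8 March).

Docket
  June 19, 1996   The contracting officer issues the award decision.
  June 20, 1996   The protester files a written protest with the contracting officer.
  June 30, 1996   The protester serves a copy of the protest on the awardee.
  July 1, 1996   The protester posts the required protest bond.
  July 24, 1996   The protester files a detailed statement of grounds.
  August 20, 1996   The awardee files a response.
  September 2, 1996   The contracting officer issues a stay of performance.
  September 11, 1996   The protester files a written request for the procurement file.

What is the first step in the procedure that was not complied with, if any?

Step 4

(1) due by June 19, 1996 + 18 days = July 7, 1996; completed June 20, 1996, before the deadline.
(2) due by June 20, 1996 + 22 days = July 12, 1996; done June 30, 1996 — timely.
(3) the permitted window runs from June 20, 1996 + 9 = June 29, 1996 to June 20, 1996 + 48 = August 7, 1996; done July 1, 1996 — within the window.
(4) permitted from July 1, 1996 + 32 days = August 2, 1996 onward; July 24, 1996 is 9 days before the earliest permitted date.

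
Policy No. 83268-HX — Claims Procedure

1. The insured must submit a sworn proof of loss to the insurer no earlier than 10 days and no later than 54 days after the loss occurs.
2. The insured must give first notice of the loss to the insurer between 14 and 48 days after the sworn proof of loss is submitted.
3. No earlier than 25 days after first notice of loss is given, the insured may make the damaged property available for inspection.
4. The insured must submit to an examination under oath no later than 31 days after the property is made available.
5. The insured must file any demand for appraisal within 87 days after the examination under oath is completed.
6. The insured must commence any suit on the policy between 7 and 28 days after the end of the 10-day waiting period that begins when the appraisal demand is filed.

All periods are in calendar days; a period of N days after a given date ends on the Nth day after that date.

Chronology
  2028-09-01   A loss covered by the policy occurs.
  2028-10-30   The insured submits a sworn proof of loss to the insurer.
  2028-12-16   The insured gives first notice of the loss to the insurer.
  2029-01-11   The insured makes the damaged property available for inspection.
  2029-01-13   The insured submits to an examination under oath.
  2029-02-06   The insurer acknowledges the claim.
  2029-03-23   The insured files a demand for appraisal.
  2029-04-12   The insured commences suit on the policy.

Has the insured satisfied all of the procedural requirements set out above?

Step 1 — 10 and 54 days from 2028-09-01 (when the loss occurs) are 2028-09-11 and 2028-10-25 respectively; 2028-10-30 is 5 days past the end of the window.

No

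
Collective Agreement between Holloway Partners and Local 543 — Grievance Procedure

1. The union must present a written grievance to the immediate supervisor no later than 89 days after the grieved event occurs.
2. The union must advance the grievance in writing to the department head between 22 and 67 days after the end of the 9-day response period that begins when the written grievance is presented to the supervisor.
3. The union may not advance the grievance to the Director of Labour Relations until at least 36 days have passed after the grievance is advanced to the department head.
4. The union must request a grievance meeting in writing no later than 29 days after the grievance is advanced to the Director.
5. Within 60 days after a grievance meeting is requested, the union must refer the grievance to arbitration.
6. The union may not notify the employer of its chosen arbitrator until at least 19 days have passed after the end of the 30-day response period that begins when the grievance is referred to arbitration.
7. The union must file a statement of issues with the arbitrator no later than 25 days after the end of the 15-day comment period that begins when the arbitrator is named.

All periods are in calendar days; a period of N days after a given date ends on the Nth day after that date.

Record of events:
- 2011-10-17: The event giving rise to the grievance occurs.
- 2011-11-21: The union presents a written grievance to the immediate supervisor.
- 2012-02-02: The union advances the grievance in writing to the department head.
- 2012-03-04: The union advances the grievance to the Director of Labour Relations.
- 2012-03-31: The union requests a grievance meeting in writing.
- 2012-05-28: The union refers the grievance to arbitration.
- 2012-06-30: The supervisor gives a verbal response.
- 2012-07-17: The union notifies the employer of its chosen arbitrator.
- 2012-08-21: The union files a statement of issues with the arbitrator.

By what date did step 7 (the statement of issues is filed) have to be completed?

2012-08-26

The arbitrator is named on 2012-07-17; the 15-day comment period therefore ends 2012-08-01, and step 7 runs from that date. 25 days after 2012-08-01 is 2012-08-26.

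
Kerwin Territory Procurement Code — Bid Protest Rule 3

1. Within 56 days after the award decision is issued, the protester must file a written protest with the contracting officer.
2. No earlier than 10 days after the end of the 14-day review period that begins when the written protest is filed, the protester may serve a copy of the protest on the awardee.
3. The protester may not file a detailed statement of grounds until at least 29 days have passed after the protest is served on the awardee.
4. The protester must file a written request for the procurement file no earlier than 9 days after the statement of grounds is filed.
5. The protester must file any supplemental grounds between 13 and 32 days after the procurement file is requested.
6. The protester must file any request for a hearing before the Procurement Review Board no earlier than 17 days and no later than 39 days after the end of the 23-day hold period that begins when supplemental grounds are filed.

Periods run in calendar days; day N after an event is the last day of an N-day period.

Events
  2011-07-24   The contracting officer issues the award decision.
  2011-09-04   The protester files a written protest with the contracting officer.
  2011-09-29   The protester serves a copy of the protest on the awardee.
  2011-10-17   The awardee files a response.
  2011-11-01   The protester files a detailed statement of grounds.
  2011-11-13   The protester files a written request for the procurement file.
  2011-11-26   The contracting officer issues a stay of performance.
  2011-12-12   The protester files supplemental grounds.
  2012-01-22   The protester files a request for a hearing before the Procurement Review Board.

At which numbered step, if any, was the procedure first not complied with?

None — every step was satisfied

Step 1: 56 days after 2011-07-24 (when the award decision is issued) is 2011-09-18; completed 2011-09-04, before the deadline.
Step 2: the earliest permitted date is 10 days after 2011-09-18 (end of the 14-day review period, which began when the written protest is filed on 2011-09-04), i.e. 2011-09-28; done 2011-09-29, after the minimum wait.
Step 3: the earliest permitted date is 29 days after 2011-09-29 (when the protest is served on the awardee), i.e. 2011-10-28; done 2011-11-01, after the minimum wait.
Step 4: the earliest permitted date is 9 days after 2011-11-01 (when the statement of grounds is filed), i.e. 2011-11-10; done 2011-11-13 — permitted.
Step 5: the window is 13–32 days after 2011-11-13 (when the procurement file is requested), so 2011-11-26 through 2011-12-15; done 2011-12-12, which is between those dates.
Step 6: the window is 17–39 days after 2012-01-04 (end of the 23-day hold period, which began when supplemental grounds are filed on 2011-12-12), so 2012-01-21 through 2012-02-12; 2012-01-22 falls inside that range.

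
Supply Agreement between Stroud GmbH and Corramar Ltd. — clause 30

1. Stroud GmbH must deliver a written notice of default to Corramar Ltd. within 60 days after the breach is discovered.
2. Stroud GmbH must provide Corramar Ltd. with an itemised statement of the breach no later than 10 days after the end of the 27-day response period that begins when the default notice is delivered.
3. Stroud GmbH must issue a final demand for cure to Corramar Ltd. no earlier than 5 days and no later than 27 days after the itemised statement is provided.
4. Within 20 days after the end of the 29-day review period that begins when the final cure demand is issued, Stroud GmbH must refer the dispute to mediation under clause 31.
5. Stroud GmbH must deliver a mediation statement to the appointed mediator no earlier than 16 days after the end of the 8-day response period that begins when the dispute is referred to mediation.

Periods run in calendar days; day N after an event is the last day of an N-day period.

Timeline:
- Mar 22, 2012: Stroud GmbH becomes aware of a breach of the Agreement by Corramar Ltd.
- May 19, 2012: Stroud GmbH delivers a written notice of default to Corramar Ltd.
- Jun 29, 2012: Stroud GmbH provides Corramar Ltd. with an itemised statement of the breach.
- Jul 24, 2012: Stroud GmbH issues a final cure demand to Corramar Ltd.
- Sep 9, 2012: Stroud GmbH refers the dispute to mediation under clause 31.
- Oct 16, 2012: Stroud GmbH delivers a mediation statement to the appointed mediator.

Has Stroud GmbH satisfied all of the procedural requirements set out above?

Step 1: 60 days after Mar 22, 2012 (when the breach is discovered) is May 21, 2012; done May 19, 2012 — timely.
Step 2: 10 days after Jun 15, 2012 (end of the 27-day response period, which began when the default notice is delivered on May 19, 2012) is Jun 25, 2012; Jun 29, 2012 misses that deadline by 4 days.
Later steps need not be reached.

No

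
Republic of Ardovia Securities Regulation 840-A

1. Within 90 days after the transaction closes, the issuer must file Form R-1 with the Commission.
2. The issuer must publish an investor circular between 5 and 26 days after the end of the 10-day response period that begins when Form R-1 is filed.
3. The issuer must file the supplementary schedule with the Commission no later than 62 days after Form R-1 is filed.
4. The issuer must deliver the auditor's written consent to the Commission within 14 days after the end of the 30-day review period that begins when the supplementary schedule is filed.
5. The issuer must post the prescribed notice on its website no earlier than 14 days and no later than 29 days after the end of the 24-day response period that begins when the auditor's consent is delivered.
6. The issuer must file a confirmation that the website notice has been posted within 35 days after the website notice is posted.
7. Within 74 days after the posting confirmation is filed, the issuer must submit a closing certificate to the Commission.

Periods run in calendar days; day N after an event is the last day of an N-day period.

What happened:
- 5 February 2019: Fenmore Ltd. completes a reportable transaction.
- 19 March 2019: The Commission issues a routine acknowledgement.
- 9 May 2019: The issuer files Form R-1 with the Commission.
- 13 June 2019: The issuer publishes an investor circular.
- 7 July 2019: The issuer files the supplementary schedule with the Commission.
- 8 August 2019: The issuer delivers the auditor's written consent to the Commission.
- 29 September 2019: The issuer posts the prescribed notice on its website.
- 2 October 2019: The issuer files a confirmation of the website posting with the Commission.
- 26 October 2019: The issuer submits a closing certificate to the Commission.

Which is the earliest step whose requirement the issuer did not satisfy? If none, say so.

Step 1: 90 days after 5 February 2019 (when the transaction closes) is 6 May 2019; done 9 May 2019 — 3 days late.
The analysis stops there.

Step 1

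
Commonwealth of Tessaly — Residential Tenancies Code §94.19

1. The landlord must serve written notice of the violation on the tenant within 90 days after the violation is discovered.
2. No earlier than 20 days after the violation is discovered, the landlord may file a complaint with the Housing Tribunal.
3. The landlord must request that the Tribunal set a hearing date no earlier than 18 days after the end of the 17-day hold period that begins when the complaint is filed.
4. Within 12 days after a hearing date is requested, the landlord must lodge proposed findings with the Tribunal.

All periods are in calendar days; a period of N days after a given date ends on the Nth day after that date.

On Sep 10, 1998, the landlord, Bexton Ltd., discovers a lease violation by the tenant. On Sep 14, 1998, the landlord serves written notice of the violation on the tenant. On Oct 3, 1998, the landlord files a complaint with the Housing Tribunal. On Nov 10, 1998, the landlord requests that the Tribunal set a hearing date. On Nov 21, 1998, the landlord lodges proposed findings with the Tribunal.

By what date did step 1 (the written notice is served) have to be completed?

Dec 9, 1998

Step 1 runs from Sep 10, 1998, when the violation is discovered. 90 days after Sep 10, 1998 is Dec 9, 1998.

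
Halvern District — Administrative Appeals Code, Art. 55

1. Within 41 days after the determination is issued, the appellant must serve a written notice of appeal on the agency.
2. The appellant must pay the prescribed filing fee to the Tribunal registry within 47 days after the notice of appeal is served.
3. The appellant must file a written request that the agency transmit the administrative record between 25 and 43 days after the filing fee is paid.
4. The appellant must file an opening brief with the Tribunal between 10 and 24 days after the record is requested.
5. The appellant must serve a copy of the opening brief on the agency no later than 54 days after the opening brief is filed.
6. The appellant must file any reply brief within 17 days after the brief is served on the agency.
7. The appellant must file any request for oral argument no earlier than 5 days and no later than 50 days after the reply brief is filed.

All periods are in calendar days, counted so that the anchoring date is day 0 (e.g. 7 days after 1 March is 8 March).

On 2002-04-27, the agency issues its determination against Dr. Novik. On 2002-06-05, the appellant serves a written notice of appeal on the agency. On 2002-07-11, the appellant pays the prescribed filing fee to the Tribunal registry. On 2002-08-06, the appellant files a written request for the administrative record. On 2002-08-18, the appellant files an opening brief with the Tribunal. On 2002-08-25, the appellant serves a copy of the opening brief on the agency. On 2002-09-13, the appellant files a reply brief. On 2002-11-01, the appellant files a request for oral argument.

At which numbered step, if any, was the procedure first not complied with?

Step 6

Step 1 — counting 41 days from 2002-04-27 (when the determination is issued) gives a deadline of 2002-06-07; 2002-06-05 is within that limit.
Step 2 — counting 47 days from 2002-06-05 (when the notice of appeal is served) gives a deadline of 2002-07-22; done 2002-07-11 — timely.
Step 3 — 25 and 43 days from 2002-07-11 (when the filing fee is paid) are 2002-08-05 and 2002-08-23 respectively; done 2002-08-06 — within the window.
Step 4 — 10 and 24 days from 2002-08-06 (when the record is requested) are 2002-08-16 and 2002-08-30 respectively; done 2002-08-18, which is between those dates.
Step 5 — counting 54 days from 2002-08-18 (when the opening brief is filed) gives a deadline of 2002-10-11; done 2002-08-25 — timely.
Step 6 — counting 17 days from 2002-08-25 (when the brief is served on the agency) gives a deadline of 2002-09-11; not done until 2002-09-13, 2 days after the deadline.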